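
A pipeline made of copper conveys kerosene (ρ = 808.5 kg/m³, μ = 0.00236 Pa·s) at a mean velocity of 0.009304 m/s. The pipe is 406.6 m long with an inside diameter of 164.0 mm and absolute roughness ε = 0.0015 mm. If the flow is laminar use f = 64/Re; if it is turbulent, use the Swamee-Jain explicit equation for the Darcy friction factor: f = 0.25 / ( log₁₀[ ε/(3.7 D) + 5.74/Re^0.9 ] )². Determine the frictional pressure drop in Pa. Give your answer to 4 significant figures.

Reynolds number Re = ρVD/μ = 808.5 · 0.009304 · 0.164 / 0.00236 = 522.7.
Re < 2300 → laminar flow, so f = 64/Re = 64/522.7 = 0.1224 (the turbulent correlation is not needed).
Darcy-Weisbach: ΔP = f(L/D)(ρV²/2) = 0.1224·(406.6/0.164)·(808.5·0.009304²/2) = 0.1224·2479·0.03499 = 10.62 Pa.

ΔP ≈ 10.62 Pa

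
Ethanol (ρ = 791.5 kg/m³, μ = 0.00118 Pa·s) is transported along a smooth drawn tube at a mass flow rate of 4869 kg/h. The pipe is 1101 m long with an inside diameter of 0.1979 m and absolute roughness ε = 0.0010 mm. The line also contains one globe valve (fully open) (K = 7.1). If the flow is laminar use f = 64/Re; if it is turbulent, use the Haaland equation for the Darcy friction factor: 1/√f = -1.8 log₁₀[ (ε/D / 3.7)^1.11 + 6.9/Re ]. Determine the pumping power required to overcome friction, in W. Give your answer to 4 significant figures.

ṁ = 4869 kg/h = 4869/3600 = 1.353 kg/s.
A = πD²/4 = π(0.1979)²/4 = 0.03076 m²; mean velocity V = ṁ/(ρA) = 1.353/(791.5 · 0.03076) = 0.05555 m/s.
Reynolds number Re = ρVD/μ = 791.5 · 0.05555 · 0.1979 / 0.00118 = 7374.
Re > 4000 → turbulent. Relative roughness ε/D = 1e-06/0.1979 = 5.05e-06. Haaland: 1/√f = -1.8 log₁₀[(5.05e-06/3.7)^1.11 + 6.9/7374] = -1.8 log₁₀[3.09e-07 + 0.000936] = 5.452, so f = 0.03365.
Total minor-loss coefficient ΣK = 1·7.1 = 7.1.
ΔP = [f·L/D + ΣK]·(ρV²/2) = [0.03365·1101/0.1979 + 7.1]·(791.5·0.05555²/2) = [187.2 + 7.1]·1.221 = 237.3 Pa.
Q = ṁ/ρ = 1.353/791.5 = 0.001709 m³/s.
Pumping power P = QΔP = 0.001709·237.3 = 0.40547 W = 0.4055 W.

P ≈ 0.4055 W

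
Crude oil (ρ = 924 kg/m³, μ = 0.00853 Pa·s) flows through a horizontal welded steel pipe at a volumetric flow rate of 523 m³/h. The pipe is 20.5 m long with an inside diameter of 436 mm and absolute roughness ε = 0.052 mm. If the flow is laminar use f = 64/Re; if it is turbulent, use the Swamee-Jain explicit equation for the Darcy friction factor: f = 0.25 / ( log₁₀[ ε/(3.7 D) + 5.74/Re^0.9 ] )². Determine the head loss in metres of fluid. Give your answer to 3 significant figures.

Q = 523 m³/h = 523/3600 = 0.1453 m³/s.
Cross-sectional area A = πD²/4 = π(0.436)²/4 = 0.1493 m²; mean velocity V = Q/A = 0.1453/0.1493 = 0.9731 m/s.
Reynolds number Re = ρVD/μ = 924 · 0.9731 · 0.436 / 0.00853 = 4.596e+04.
Re > 4000 → turbulent. Relative roughness ε/D = 5.2e-05/0.436 = 0.000119. Swamee-Jain: f = 0.25/(log₁₀[0.000119/3.7 + 5.74/4.596e+04^0.9])² = 0.25/(log₁₀[3.22e-05 + 0.000365])² = 0.25/(-3.4)² = 0.02162.
Darcy-Weisbach: ΔP = f(L/D)(ρV²/2) = 0.02162·(20.5/0.436)·(924·0.9731²/2) = 0.02162·47.02·437.4 = 444.7 Pa.
Head loss h_f = ΔP/(ρg) = 444.7/(924·9.81) = 0.0491 m.

h_f ≈ 0.0491 m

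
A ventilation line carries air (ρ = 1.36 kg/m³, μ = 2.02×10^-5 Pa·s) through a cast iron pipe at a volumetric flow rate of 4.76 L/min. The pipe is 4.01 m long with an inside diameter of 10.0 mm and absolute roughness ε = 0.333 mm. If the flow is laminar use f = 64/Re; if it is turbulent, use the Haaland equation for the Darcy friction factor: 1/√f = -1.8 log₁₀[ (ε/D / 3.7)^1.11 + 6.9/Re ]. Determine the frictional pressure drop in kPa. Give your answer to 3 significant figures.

Q = 4.76 L/min = 4.76/60000 = 7.933e-05 m³/s.
Cross-sectional area A = πD²/4 = π(0.01)²/4 = 7.854e-05 m²; mean velocity V = Q/A = 7.933e-05/7.854e-05 = 1.01 m/s.
Reynolds number Re = ρVD/μ = 1.36 · 1.01 · 0.01 / 2.02e-05 = 680.1.
Re < 2300 → laminar flow, so f = 64/Re = 64/680.1 = 0.09411 (the turbulent correlation is not needed).
Darcy-Weisbach: ΔP = f(L/D)(ρV²/2) = 0.09411·(4.01/0.01)·(1.36·1.01²/2) = 0.09411·401·0.6938 = 26.18 Pa.
ΔP = 26.18 Pa = 0.0262 kPa.

ΔP ≈ 0.0262 kPa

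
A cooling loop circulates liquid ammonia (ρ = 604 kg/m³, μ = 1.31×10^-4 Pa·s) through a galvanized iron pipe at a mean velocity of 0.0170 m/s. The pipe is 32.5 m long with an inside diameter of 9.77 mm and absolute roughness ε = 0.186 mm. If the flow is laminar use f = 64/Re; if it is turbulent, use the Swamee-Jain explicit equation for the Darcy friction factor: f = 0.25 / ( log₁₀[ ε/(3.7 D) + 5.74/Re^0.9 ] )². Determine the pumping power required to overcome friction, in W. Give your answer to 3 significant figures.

Reynolds number Re = ρVD/μ = 604 · 0.017 · 0.00977 / 0.000131 = 765.8.
Re < 2300 → laminar flow, so f = 64/Re = 64/765.8 = 0.08357 (the turbulent correlation is not needed).
Darcy-Weisbach: ΔP = f(L/D)(ρV²/2) = 0.08357·(32.5/0.00977)·(604·0.017²/2) = 0.08357·3327·0.08728 = 24.26 Pa.
Q = V·A = 0.017·7.497e-05 = 1.274e-06 m³/s.
Pumping power P = QΔP = 1.274e-06·24.26 = 3.092×10^-5 W = 3.09×10^-5 W.

P ≈ 3.09×10^-5 W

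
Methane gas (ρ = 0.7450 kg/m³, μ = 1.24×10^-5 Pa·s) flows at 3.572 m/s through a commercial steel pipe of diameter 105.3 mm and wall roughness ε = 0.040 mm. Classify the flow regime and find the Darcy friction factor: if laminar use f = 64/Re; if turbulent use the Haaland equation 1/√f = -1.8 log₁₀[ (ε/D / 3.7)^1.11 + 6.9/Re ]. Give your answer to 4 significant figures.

f ≈ 0.02571

Re = ρVD/μ = 0.745·3.572·0.1053/1.24e-05 = 2.26e+04.
Re > 4000 → turbulent. ε/D = 4e-05/0.1053 = 0.00038; Haaland: 1/√f = -1.8 log₁₀[3.74e-05 + 0.000305] = 6.237, so f = 0.02571.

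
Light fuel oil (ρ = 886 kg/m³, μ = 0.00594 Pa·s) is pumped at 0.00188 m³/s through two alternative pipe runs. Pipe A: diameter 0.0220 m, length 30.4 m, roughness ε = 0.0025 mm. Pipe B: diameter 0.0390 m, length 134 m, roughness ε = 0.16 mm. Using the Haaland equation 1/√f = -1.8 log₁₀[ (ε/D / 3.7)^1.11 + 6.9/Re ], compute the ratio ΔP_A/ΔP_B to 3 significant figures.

Pipe A: V = Q/A = 0.00188/0.0003801 = 4.946 m/s; Re = 1.623e+04; ε/D = 0.000114; Haaland → f = 0.02731; ΔP_A = f(L/D)(ρV²/2) = 4.09e+05 Pa.
Pipe B: V = Q/A = 0.00188/0.001195 = 1.574 m/s; Re = 9155; ε/D = 0.0041; Haaland → f = 0.03687; ΔP_B = f(L/D)(ρV²/2) = 1.39e+05 Pa.
ΔP_A/ΔP_B = 4.09e+05/1.39e+05 = 2.94.

ΔP_A/ΔP_B ≈ 2.94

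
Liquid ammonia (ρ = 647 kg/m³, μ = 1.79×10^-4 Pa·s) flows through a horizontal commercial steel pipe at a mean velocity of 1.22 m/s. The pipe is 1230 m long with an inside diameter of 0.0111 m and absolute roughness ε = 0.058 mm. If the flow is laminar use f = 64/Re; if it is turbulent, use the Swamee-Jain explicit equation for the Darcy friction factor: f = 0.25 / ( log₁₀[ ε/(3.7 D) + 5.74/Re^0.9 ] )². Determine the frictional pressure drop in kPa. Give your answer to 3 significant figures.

ΔP ≈ 1760 kPa

Reynolds number Re = ρVD/μ = 647 · 1.22 · 0.0111 / 0.000179 = 4.895e+04.
Re > 4000 → turbulent. Relative roughness ε/D = 5.8e-05/0.0111 = 0.00523. Swamee-Jain: f = 0.25/(log₁₀[0.00523/3.7 + 5.74/4.895e+04^0.9])² = 0.25/(log₁₀[0.00141 + 0.000345])² = 0.25/(-2.755)² = 0.03294.
Darcy-Weisbach: ΔP = f(L/D)(ρV²/2) = 0.03294·(1230/0.0111)·(647·1.22²/2) = 0.03294·1.108e+05·481.5 = 1.757e+06 Pa.
ΔP = 1.757e+06 Pa = 1760 kPa.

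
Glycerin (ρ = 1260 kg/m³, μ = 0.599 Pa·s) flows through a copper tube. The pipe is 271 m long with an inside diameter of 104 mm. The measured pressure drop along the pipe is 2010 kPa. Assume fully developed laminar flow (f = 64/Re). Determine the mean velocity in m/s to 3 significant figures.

V ≈ 4.19 m/s

For laminar flow, f = 64/Re with Re = ρVD/μ, so Darcy-Weisbach reduces to ΔP = 32μLV/D². Solving for V: V = ΔP·D²/(32μL) = 2.01e+06·(0.104)²/(32·0.599·271) = 4.185 m/s.
Check: Re = ρVD/μ = 1260·4.185·0.104/0.599 = 915.6 < 2300, so the laminar assumption holds.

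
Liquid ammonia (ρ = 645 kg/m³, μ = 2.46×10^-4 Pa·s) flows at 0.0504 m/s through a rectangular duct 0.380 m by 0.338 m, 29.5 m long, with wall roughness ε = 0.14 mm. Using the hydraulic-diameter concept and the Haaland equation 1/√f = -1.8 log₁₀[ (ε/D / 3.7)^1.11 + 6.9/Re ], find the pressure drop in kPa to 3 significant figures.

Hydraulic diameter D_h = 4A/P = 4·(0.38·0.338)/(2·(0.38+0.338)) = 0.5138/1.436 = 0.3578 m.
Re = ρVD_h/μ = 645·0.0504·0.3578/0.000246 = 4.728e+04.
ε/D_h = 0.00014/0.3578 = 0.000391; Haaland gives 1/√f = -1.8 log₁₀[3.86e-05+0.000146] = 6.721, so f = 0.02214.
ΔP = f(L/D_h)(ρV²/2) = 0.02214·29.5/0.3578·0.8192 = 1.495 Pa.
ΔP = 0.00150 kPa.

ΔP ≈ 0.00150 kPa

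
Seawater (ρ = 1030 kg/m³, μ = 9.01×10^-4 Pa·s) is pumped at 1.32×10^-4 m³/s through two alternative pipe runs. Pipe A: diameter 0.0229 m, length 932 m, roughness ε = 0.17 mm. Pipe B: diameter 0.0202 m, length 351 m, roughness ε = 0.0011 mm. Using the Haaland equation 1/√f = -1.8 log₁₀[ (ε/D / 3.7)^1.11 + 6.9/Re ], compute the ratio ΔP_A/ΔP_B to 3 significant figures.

ΔP_A/ΔP_B ≈ 1.86

Pipe A: V = Q/A = 0.000132/0.0004119 = 0.3205 m/s; Re = 8390; ε/D = 0.00742; Haaland → f = 0.04122; ΔP_A = f(L/D)(ρV²/2) = 8.875e+04 Pa.
Pipe B: V = Q/A = 0.000132/0.0003205 = 0.4119 m/s; Re = 9511; ε/D = 5.45e-05; Haaland → f = 0.03137; ΔP_B = f(L/D)(ρV²/2) = 4.762e+04 Pa.
ΔP_A/ΔP_B = 8.875e+04/4.762e+04 = 1.86.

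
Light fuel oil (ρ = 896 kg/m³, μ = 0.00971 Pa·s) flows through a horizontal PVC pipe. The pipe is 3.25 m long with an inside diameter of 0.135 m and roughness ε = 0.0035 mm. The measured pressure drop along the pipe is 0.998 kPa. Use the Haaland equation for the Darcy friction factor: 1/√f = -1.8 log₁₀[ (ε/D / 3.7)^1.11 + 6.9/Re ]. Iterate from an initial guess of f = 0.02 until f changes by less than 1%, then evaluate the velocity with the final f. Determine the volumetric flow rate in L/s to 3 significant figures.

Q ≈ 27.8 L/s

Rearranging Darcy-Weisbach: V = √(2·ΔP·D/(f·L·ρ)). With ε/D = 3.5e-06/0.135 = 2.59e-05, iterate starting from f = 0.02:
  f = 0.02 → V = √(2·998·0.135/(0.02·3.25·896)) = 2.151 m/s; Re = ρVD/μ = 2.68e+04; f → 0.024
  f = 0.024 → V = 1.964 m/s; Re = 2.446e+04; f → 0.02454
  f = 0.02454 → V = 1.942 m/s; Re = 2.419e+04; f → 0.0246
Converged (Δf/f < 1%). With the final f = 0.0246: V = √(2·998·0.135/(0.0246·3.25·896)) = 1.939 m/s.
Q = V·A = 1.939·(π/4·0.135²) = 0.02776 m³/s = 27.8 L/s.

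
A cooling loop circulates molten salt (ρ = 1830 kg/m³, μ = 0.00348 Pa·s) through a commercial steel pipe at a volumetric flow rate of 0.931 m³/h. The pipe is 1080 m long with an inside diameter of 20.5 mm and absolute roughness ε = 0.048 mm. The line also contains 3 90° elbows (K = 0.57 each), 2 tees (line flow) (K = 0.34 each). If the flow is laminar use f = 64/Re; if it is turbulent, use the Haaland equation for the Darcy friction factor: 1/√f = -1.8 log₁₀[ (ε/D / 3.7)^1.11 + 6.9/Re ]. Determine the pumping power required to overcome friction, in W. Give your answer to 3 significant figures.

Q = 0.931 m³/h = 0.931/3600 = 0.0002586 m³/s.
Cross-sectional area A = πD²/4 = π(0.0205)²/4 = 0.0003301 m²; mean velocity V = Q/A = 0.0002586/0.0003301 = 0.7835 m/s.
Reynolds number Re = ρVD/μ = 1830 · 0.7835 · 0.0205 / 0.00348 = 8446.
Re > 4000 → turbulent. Relative roughness ε/D = 4.8e-05/0.0205 = 0.00234. Haaland: 1/√f = -1.8 log₁₀[(0.00234/3.7)^1.11 + 6.9/8446] = -1.8 log₁₀[0.000281 + 0.000817] = 5.327, so f = 0.03524.
Total minor-loss coefficient ΣK = 3·0.57 + 2·0.34 = 2.39.
ΔP = [f·L/D + ΣK]·(ρV²/2) = [0.03524·1080/0.0205 + 2.39]·(1830·0.7835²/2) = [1857 + 2.39]·561.7 = 1.044e+06 Pa.
Pumping power P = QΔP = 0.0002586·1.044e+06 = 270.1 W = 270 W.

P ≈ 270 W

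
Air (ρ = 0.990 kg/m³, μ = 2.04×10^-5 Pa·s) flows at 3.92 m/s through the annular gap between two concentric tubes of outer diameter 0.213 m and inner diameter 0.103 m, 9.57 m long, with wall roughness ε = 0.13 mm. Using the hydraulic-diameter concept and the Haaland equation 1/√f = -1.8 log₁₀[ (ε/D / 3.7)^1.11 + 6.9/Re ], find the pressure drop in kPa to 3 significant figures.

ΔP ≈ 0.0184 kPa

Hydraulic diameter D_h = 4A/P = D_o - D_i = 0.213 - 0.103 = 0.11 m.
Re = ρVD_h/μ = 0.99·3.92·0.11/2.04e-05 = 2.093e+04.
ε/D_h = 0.00013/0.11 = 0.00118; Haaland gives 1/√f = -1.8 log₁₀[0.000132+0.00033] = 6.004, so f = 0.02774.
ΔP = f(L/D_h)(ρV²/2) = 0.02774·9.57/0.11·7.606 = 18.35 Pa.
ΔP = 0.0184 kPa.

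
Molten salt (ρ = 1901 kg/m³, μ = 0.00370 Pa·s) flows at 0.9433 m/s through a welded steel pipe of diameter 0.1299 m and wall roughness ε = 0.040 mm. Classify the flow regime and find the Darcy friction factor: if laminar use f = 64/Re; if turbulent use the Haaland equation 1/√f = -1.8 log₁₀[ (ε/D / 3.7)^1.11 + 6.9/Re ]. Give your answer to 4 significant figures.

Re = ρVD/μ = 1901·0.9433·0.1299/0.0037 = 6.296e+04.
Re > 4000 → turbulent. ε/D = 4e-05/0.1299 = 0.000308; Haaland: 1/√f = -1.8 log₁₀[2.96e-05 + 0.00011] = 6.941, so f = 0.02075.

f ≈ 0.02075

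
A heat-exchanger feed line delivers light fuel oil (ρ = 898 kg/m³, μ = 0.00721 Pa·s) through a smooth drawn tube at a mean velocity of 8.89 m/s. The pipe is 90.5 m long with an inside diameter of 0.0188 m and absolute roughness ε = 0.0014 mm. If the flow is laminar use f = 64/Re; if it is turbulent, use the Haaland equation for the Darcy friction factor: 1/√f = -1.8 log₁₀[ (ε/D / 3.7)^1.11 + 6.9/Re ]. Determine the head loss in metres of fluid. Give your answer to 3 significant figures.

Reynolds number Re = ρVD/μ = 898 · 8.89 · 0.0188 / 0.00721 = 2.082e+04.
Re > 4000 → turbulent. Relative roughness ε/D = 1.4e-06/0.0188 = 7.45e-05. Haaland: 1/√f = -1.8 log₁₀[(7.45e-05/3.7)^1.11 + 6.9/2.082e+04] = -1.8 log₁₀[6.13e-06 + 0.000331] = 6.249, so f = 0.02561.
Darcy-Weisbach: ΔP = f(L/D)(ρV²/2) = 0.02561·(90.5/0.0188)·(898·8.89²/2) = 0.02561·4814·3.549e+04 = 4.375e+06 Pa.
Head loss h_f = ΔP/(ρg) = 4.375e+06/(898·9.81) = 497 m.

h_f ≈ 497 m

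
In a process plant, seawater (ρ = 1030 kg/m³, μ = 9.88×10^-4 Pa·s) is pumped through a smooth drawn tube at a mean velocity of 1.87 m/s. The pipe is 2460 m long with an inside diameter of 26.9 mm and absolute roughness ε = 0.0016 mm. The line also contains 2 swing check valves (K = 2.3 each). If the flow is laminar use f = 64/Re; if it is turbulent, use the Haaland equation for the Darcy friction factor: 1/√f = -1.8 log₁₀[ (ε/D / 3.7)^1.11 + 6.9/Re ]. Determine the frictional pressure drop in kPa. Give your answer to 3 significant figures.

Reynolds number Re = ρVD/μ = 1030 · 1.87 · 0.0269 / 0.000988 = 5.244e+04.
Re > 4000 → turbulent. Relative roughness ε/D = 1.6e-06/0.0269 = 5.95e-05. Haaland: 1/√f = -1.8 log₁₀[(5.95e-05/3.7)^1.11 + 6.9/5.244e+04] = -1.8 log₁₀[4.77e-06 + 0.000132] = 6.958, so f = 0.02066.
Total minor-loss coefficient ΣK = 2·2.3 = 4.6.
ΔP = [f·L/D + ΣK]·(ρV²/2) = [0.02066·2460/0.0269 + 4.6]·(1030·1.87²/2) = [1889 + 4.6]·1801 = 3.41e+06 Pa.
ΔP = 3.41e+06 Pa = 3410 kPa.

ΔP ≈ 3410 kPa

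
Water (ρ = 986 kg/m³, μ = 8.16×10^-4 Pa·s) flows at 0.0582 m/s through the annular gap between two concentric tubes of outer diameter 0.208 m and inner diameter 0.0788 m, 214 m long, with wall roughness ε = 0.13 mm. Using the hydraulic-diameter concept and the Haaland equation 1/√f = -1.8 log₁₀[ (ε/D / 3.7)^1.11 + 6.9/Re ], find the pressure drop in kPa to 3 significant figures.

Hydraulic diameter D_h = 4A/P = D_o - D_i = 0.208 - 0.0788 = 0.1292 m.
Re = ρVD_h/μ = 986·0.0582·0.1292/0.000816 = 9086.
ε/D_h = 0.00013/0.1292 = 0.00101; Haaland gives 1/√f = -1.8 log₁₀[0.00011+0.000759] = 5.509, so f = 0.03295.
ΔP = f(L/D_h)(ρV²/2) = 0.03295·214/0.1292·1.67 = 91.13 Pa.
ΔP = 0.0911 kPa.

ΔP ≈ 0.0911 kPa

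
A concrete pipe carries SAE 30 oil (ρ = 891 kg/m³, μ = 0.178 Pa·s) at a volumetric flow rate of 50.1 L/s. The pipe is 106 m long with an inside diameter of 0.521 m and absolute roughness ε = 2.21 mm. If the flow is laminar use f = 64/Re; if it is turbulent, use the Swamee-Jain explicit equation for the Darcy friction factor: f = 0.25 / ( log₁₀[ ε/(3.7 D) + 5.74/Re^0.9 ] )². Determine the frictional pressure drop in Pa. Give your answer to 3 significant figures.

Q = 50.1 L/s = 50.1/1000 = 0.0501 m³/s.
Cross-sectional area A = πD²/4 = π(0.521)²/4 = 0.2132 m²; mean velocity V = Q/A = 0.0501/0.2132 = 0.235 m/s.
Reynolds number Re = ρVD/μ = 891 · 0.235 · 0.521 / 0.178 = 612.9.
Re < 2300 → laminar flow, so f = 64/Re = 64/612.9 = 0.1044 (the turbulent correlation is not needed).
Darcy-Weisbach: ΔP = f(L/D)(ρV²/2) = 0.1044·(106/0.521)·(891·0.235²/2) = 0.1044·203.5·24.6 = 522.7 Pa.

ΔP ≈ 523 Pa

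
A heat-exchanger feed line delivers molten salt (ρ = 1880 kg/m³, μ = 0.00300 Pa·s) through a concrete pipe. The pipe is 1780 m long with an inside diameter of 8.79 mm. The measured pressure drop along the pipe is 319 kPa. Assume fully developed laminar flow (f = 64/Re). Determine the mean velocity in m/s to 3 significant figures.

V ≈ 0.144 m/s

For laminar flow, f = 64/Re with Re = ρVD/μ, so Darcy-Weisbach reduces to ΔP = 32μLV/D². Solving for V: V = ΔP·D²/(32μL) = 3.19e+05·(0.00879)²/(32·0.003·1780) = 0.1442 m/s.
Check: Re = ρVD/μ = 1880·0.1442·0.00879/0.003 = 794.5 < 2300, so the laminar assumption holds.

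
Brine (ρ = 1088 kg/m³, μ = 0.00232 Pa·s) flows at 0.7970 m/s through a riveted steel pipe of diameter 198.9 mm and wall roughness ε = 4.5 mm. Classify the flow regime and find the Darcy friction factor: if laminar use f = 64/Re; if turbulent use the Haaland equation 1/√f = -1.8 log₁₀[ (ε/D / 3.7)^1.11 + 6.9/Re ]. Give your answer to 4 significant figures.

f ≈ 0.05160

Re = ρVD/μ = 1088·0.797·0.1989/0.00232 = 7.434e+04.
Re > 4000 → turbulent. ε/D = 0.0045/0.1989 = 0.0226; Haaland: 1/√f = -1.8 log₁₀[0.00349 + 9.28e-05] = 4.402, so f = 0.0516.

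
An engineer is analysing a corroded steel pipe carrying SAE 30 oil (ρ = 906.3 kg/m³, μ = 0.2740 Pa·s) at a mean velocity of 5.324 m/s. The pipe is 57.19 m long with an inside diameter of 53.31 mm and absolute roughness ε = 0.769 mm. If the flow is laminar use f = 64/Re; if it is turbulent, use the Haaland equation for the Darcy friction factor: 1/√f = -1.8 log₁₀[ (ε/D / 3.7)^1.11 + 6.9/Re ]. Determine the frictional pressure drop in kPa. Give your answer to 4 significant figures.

ΔP ≈ 939.4 kPa

Reynolds number Re = ρVD/μ = 906.3 · 5.324 · 0.05331 / 0.274 = 938.8.
Re < 2300 → laminar flow, so f = 64/Re = 64/938.8 = 0.06817 (the turbulent correlation is not needed).
Darcy-Weisbach: ΔP = f(L/D)(ρV²/2) = 0.06817·(57.19/0.05331)·(906.3·5.324²/2) = 0.06817·1073·1.284e+04 = 9.394e+05 Pa.
ΔP = 9.394e+05 Pa = 939.4 kPa.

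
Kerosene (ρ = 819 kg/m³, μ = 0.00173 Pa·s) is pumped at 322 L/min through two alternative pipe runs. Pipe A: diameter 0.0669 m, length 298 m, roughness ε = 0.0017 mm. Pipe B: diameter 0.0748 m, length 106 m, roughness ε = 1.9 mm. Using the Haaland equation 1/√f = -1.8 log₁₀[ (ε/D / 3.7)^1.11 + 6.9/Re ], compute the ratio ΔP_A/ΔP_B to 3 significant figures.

ΔP_A/ΔP_B ≈ 1.89

Pipe A: V = Q/A = 0.005367/0.003515 = 1.527 m/s; Re = 4.835e+04; ε/D = 2.54e-05; Haaland → f = 0.02093; ΔP_A = f(L/D)(ρV²/2) = 8.9e+04 Pa.
Pipe B: V = Q/A = 0.005367/0.004394 = 1.221 m/s; Re = 4.325e+04; ε/D = 0.0254; Haaland → f = 0.0543; ΔP_B = f(L/D)(ρV²/2) = 4.699e+04 Pa.
ΔP_A/ΔP_B = 8.9e+04/4.699e+04 = 1.89.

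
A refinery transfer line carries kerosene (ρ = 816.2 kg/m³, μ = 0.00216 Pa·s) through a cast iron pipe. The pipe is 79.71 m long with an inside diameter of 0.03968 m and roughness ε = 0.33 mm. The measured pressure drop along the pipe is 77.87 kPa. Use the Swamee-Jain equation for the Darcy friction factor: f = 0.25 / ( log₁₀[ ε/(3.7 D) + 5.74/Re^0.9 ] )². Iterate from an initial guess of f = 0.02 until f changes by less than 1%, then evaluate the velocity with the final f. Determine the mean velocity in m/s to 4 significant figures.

Rearranging Darcy-Weisbach: V = √(2·ΔP·D/(f·L·ρ)). With ε/D = 0.00033/0.03968 = 0.00832, iterate starting from f = 0.02:
  f = 0.02 → V = √(2·7.787e+04·0.03968/(0.02·79.71·816.2)) = 2.179 m/s; Re = ρVD/μ = 3.268e+04; f → 0.0381
  f = 0.0381 → V = 1.579 m/s; Re = 2.367e+04; f → 0.03888
  f = 0.03888 → V = 1.563 m/s; Re = 2.344e+04; f → 0.0389
Converged (Δf/f < 1%). With the final f = 0.0389: V = √(2·7.787e+04·0.03968/(0.0389·79.71·816.2)) = 1.563 m/s.

V ≈ 1.563 m/s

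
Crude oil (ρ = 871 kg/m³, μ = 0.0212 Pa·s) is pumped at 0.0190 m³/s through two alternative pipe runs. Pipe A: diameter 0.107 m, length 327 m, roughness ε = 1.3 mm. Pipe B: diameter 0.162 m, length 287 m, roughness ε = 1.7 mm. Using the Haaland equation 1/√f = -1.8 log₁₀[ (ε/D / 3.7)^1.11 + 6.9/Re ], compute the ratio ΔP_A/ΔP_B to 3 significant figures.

ΔP_A/ΔP_B ≈ 8.92

Pipe A: V = Q/A = 0.019/0.008992 = 2.113 m/s; Re = 9289; ε/D = 0.0121; Haaland → f = 0.04554; ΔP_A = f(L/D)(ρV²/2) = 2.706e+05 Pa.
Pipe B: V = Q/A = 0.019/0.02061 = 0.9218 m/s; Re = 6135; ε/D = 0.0105; Haaland → f = 0.04626; ΔP_B = f(L/D)(ρV²/2) = 3.033e+04 Pa.
ΔP_A/ΔP_B = 2.706e+05/3.033e+04 = 8.92.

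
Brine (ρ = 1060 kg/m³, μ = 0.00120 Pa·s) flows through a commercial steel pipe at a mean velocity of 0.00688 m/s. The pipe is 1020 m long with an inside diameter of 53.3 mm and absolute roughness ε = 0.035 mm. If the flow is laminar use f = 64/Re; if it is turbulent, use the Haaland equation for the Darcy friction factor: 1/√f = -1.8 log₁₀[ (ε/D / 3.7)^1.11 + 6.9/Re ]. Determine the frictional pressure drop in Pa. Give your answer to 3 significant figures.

Reynolds number Re = ρVD/μ = 1060 · 0.00688 · 0.0533 / 0.0012 = 323.9.
Re < 2300 → laminar flow, so f = 64/Re = 64/323.9 = 0.1976 (the turbulent correlation is not needed).
Darcy-Weisbach: ΔP = f(L/D)(ρV²/2) = 0.1976·(1020/0.0533)·(1060·0.00688²/2) = 0.1976·1.914e+04·0.02509 = 94.86 Pa.

ΔP ≈ 94.9 Pa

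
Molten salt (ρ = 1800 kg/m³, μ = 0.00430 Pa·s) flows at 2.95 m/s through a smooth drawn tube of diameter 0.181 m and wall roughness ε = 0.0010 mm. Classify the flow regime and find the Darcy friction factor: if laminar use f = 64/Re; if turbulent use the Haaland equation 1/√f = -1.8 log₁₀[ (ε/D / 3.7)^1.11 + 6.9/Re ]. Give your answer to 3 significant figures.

Re = ρVD/μ = 1800·2.95·0.181/0.0043 = 2.235e+05.
Re > 4000 → turbulent. ε/D = 1e-06/0.181 = 5.52e-06; Haaland: 1/√f = -1.8 log₁₀[3.41e-07 + 3.09e-05] = 8.11, so f = 0.0152.

f ≈ 0.0152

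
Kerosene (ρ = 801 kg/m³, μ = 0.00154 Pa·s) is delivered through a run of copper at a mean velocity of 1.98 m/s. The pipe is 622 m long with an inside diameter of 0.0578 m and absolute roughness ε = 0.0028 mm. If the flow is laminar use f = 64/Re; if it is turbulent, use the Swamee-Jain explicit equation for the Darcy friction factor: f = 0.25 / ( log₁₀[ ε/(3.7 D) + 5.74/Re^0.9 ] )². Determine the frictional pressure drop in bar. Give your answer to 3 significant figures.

Reynolds number Re = ρVD/μ = 801 · 1.98 · 0.0578 / 0.00154 = 5.953e+04.
Re > 4000 → turbulent. Relative roughness ε/D = 2.8e-06/0.0578 = 4.84e-05. Swamee-Jain: f = 0.25/(log₁₀[4.84e-05/3.7 + 5.74/5.953e+04^0.9])² = 0.25/(log₁₀[1.31e-05 + 0.00029])² = 0.25/(-3.519)² = 0.02019.
Darcy-Weisbach: ΔP = f(L/D)(ρV²/2) = 0.02019·(622/0.0578)·(801·1.98²/2) = 0.02019·1.076e+04·1570 = 3.411e+05 Pa.
ΔP = 3.411e+05 Pa = 3.41 bar.

ΔP ≈ 3.41 bar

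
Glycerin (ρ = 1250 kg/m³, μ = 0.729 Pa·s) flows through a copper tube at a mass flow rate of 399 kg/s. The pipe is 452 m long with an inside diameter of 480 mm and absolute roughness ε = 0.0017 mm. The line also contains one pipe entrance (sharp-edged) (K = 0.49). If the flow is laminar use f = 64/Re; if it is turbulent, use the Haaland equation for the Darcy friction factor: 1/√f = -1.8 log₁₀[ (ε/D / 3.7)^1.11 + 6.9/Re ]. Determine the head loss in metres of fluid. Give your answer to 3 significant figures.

h_f ≈ 6.66 m

A = πD²/4 = π(0.48)²/4 = 0.181 m²; mean velocity V = ṁ/(ρA) = 399/(1250 · 0.181) = 1.764 m/s.
Reynolds number Re = ρVD/μ = 1250 · 1.764 · 0.48 / 0.729 = 1452.
Re < 2300 → laminar flow, so f = 64/Re = 64/1452 = 0.04408 (the turbulent correlation is not needed).
Total minor-loss coefficient ΣK = 1·0.49 = 0.49.
ΔP = [f·L/D + ΣK]·(ρV²/2) = [0.04408·452/0.48 + 0.49]·(1250·1.764²/2) = [41.51 + 0.49]·1945 = 8.168e+04 Pa.
Head loss h_f = ΔP/(ρg) = 8.168e+04/(1250·9.81) = 6.66 m.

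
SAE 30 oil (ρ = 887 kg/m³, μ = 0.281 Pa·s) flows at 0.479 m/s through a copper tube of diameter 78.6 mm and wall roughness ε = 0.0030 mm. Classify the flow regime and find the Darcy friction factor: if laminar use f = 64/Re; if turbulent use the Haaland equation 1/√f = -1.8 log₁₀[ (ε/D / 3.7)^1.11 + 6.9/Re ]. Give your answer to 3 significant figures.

Re = ρVD/μ = 887·0.479·0.0786/0.281 = 118.8.
Re < 2300 → laminar, so f = 64/Re = 0.5385 (roughness is irrelevant in laminar flow).

f ≈ 0.539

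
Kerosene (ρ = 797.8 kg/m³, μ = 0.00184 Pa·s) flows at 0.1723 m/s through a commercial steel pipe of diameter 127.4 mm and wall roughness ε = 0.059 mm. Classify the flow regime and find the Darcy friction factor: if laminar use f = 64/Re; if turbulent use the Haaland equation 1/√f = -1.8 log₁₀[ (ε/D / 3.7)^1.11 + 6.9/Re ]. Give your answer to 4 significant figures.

Re = ρVD/μ = 797.8·0.1723·0.1274/0.00184 = 9518.
Re > 4000 → turbulent. ε/D = 5.9e-05/0.1274 = 0.000463; Haaland: 1/√f = -1.8 log₁₀[4.66e-05 + 0.000725] = 5.603, so f = 0.03186.

f ≈ 0.03186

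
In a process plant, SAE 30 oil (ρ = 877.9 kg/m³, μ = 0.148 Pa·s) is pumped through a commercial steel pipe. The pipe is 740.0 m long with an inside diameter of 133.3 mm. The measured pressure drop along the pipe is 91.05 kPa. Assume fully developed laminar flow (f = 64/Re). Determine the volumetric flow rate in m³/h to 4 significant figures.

For laminar flow, f = 64/Re with Re = ρVD/μ, so Darcy-Weisbach reduces to ΔP = 32μLV/D². Solving for V: V = ΔP·D²/(32μL) = 9.105e+04·(0.1333)²/(32·0.148·740) = 0.4616 m/s.
Check: Re = ρVD/μ = 877.9·0.4616·0.1333/0.148 = 365 < 2300, so the laminar assumption holds.
Q = V·A = 0.4616·(π/4·0.1333²) = 0.006442 m³/s = 23.19 m³/h.

Q ≈ 23.19 m³/h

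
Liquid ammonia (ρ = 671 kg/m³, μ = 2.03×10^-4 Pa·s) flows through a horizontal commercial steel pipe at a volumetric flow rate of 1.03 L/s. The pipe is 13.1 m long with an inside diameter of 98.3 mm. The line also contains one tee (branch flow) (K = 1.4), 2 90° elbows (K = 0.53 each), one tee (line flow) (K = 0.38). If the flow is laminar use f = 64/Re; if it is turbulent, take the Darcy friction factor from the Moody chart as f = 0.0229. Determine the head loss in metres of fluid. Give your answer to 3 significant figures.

h_f ≈ 0.00553 m

Q = 1.03 L/s = 1.03/1000 = 0.00103 m³/s.
Cross-sectional area A = πD²/4 = π(0.0983)²/4 = 0.007589 m²; mean velocity V = Q/A = 0.00103/0.007589 = 0.1357 m/s.
Reynolds number Re = ρVD/μ = 671 · 0.1357 · 0.0983 / 0.000203 = 4.41e+04.
Re > 4000 → turbulent; use the Moody-chart value f = 0.0229.
Total minor-loss coefficient ΣK = 1·1.4 + 2·0.53 + 1·0.38 = 2.84.
ΔP = [f·L/D + ΣK]·(ρV²/2) = [0.0229·13.1/0.0983 + 2.84]·(671·0.1357²/2) = [3.052 + 2.84]·6.18 = 36.41 Pa.
Head loss h_f = ΔP/(ρg) = 36.41/(671·9.81) = 0.00553 m.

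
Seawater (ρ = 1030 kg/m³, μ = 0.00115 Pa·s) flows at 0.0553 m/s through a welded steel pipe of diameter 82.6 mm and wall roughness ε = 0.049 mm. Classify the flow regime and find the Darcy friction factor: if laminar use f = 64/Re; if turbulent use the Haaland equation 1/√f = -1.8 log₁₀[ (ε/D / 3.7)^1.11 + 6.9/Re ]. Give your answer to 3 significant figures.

f ≈ 0.0406

Re = ρVD/μ = 1030·0.0553·0.0826/0.00115 = 4091.
Re > 4000 → turbulent. ε/D = 4.9e-05/0.0826 = 0.000593; Haaland: 1/√f = -1.8 log₁₀[6.13e-05 + 0.00169] = 4.963, so f = 0.04059.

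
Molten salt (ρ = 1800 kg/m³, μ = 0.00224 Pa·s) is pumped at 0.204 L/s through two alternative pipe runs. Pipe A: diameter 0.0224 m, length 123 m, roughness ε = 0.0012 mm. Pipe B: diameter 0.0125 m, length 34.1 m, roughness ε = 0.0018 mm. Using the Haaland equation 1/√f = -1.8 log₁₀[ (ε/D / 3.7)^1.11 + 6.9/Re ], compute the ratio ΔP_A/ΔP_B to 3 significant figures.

Pipe A: V = Q/A = 0.000204/0.0003941 = 0.5177 m/s; Re = 9318; ε/D = 5.36e-05; Haaland → f = 0.03154; ΔP_A = f(L/D)(ρV²/2) = 4.177e+04 Pa.
Pipe B: V = Q/A = 0.000204/0.0001227 = 1.662 m/s; Re = 1.67e+04; ε/D = 0.000144; Haaland → f = 0.02717; ΔP_B = f(L/D)(ρV²/2) = 1.843e+05 Pa.
ΔP_A/ΔP_B = 4.177e+04/1.843e+05 = 0.227.

ΔP_A/ΔP_B ≈ 0.227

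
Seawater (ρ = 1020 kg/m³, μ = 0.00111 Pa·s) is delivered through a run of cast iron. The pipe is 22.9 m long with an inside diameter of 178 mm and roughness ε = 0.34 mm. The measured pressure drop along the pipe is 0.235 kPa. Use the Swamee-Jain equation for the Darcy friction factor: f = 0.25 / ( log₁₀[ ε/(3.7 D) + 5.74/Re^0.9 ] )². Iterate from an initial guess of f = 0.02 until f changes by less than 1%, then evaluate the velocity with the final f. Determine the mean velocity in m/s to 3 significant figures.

Rearranging Darcy-Weisbach: V = √(2·ΔP·D/(f·L·ρ)). With ε/D = 0.00034/0.178 = 0.00191, iterate starting from f = 0.02:
  f = 0.02 → V = √(2·235·0.178/(0.02·22.9·1020)) = 0.4232 m/s; Re = ρVD/μ = 6.922e+04; f → 0.02578
  f = 0.02578 → V = 0.3727 m/s; Re = 6.097e+04; f → 0.02606
  f = 0.02606 → V = 0.3707 m/s; Re = 6.064e+04; f → 0.02608
Converged (Δf/f < 1%). With the final f = 0.02608: V = √(2·235·0.178/(0.02608·22.9·1020)) = 0.3706 m/s.

V ≈ 0.371 m/s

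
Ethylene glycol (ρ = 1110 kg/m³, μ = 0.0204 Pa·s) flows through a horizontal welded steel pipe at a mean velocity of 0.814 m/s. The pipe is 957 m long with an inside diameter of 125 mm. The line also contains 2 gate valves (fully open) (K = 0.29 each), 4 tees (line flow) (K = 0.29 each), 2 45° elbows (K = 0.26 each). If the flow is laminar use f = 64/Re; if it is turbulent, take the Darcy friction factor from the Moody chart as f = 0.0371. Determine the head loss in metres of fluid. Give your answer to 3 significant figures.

h_f ≈ 9.67 m

Reynolds number Re = ρVD/μ = 1110 · 0.814 · 0.125 / 0.0204 = 5536.
Re > 4000 → turbulent; use the Moody-chart value f = 0.0371.
Total minor-loss coefficient ΣK = 2·0.29 + 4·0.29 + 2·0.26 = 2.26.
ΔP = [f·L/D + ΣK]·(ρV²/2) = [0.0371·957/0.125 + 2.26]·(1110·0.814²/2) = [284 + 2.26]·367.7 = 1.053e+05 Pa.
Head loss h_f = ΔP/(ρg) = 1.053e+05/(1110·9.81) = 9.67 m.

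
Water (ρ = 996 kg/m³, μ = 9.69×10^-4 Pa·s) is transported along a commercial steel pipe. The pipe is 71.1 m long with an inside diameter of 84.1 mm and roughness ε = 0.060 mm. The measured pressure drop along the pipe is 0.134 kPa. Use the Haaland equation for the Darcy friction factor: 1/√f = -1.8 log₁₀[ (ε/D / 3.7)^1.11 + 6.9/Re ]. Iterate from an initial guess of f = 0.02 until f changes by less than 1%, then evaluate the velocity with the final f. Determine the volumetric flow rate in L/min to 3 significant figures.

Rearranging Darcy-Weisbach: V = √(2·ΔP·D/(f·L·ρ)). With ε/D = 6e-05/0.0841 = 0.000713, iterate starting from f = 0.02:
  f = 0.02 → V = √(2·134·0.0841/(0.02·71.1·996)) = 0.1261 m/s; Re = ρVD/μ = 1.09e+04; f → 0.03111
  f = 0.03111 → V = 0.1012 m/s; Re = 8744; f → 0.03289
  f = 0.03289 → V = 0.09837 m/s; Re = 8503; f → 0.03313
Converged (Δf/f < 1%). With the final f = 0.03313: V = √(2·134·0.0841/(0.03313·71.1·996)) = 0.09801 m/s.
Q = V·A = 0.09801·(π/4·0.0841²) = 0.0005445 m³/s = 32.7 L/min.

Q ≈ 32.7 L/min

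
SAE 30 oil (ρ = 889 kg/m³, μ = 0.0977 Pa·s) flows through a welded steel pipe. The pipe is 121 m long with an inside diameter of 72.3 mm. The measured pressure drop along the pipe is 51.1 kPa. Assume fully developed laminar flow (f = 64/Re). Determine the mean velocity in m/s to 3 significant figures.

V ≈ 0.706 m/s

For laminar flow, f = 64/Re with Re = ρVD/μ, so Darcy-Weisbach reduces to ΔP = 32μLV/D². Solving for V: V = ΔP·D²/(32μL) = 5.11e+04·(0.0723)²/(32·0.0977·121) = 0.7061 m/s.
Check: Re = ρVD/μ = 889·0.7061·0.0723/0.0977 = 464.5 < 2300, so the laminar assumption holds.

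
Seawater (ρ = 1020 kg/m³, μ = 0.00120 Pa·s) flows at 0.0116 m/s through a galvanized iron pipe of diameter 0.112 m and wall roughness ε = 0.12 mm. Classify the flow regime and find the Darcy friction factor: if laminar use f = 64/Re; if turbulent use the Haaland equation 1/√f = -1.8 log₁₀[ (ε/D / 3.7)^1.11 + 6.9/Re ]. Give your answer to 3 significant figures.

f ≈ 0.0580

Re = ρVD/μ = 1020·0.0116·0.112/0.0012 = 1104.
Re < 2300 → laminar, so f = 64/Re = 0.05795 (roughness is irrelevant in laminar flow).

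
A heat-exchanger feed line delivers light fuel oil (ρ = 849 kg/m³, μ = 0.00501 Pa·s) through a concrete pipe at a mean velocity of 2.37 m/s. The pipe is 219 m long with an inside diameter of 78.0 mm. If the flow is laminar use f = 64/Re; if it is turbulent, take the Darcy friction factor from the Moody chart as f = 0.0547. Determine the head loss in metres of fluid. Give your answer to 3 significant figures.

h_f ≈ 44.0 m

Reynolds number Re = ρVD/μ = 849 · 2.37 · 0.078 / 0.00501 = 3.133e+04.
Re > 4000 → turbulent; use the Moody-chart value f = 0.0547.
Darcy-Weisbach: ΔP = f(L/D)(ρV²/2) = 0.0547·(219/0.078)·(849·2.37²/2) = 0.0547·2808·2384 = 3.662e+05 Pa.
Head loss h_f = ΔP/(ρg) = 3.662e+05/(849·9.81) = 44.0 m.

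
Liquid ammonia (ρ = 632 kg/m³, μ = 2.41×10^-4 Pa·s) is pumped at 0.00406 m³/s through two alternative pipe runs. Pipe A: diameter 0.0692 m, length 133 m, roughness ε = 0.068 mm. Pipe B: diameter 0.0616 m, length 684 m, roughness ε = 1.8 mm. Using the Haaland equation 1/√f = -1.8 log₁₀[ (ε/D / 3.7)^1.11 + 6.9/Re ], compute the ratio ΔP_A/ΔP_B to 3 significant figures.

ΔP_A/ΔP_B ≈ 0.0399

Pipe A: V = Q/A = 0.00406/0.003761 = 1.08 m/s; Re = 1.959e+05; ε/D = 0.000983; Haaland → f = 0.02087; ΔP_A = f(L/D)(ρV²/2) = 1.477e+04 Pa.
Pipe B: V = Q/A = 0.00406/0.00298 = 1.362 m/s; Re = 2.201e+05; ε/D = 0.0292; Haaland → f = 0.05681; ΔP_B = f(L/D)(ρV²/2) = 3.699e+05 Pa.
ΔP_A/ΔP_B = 1.477e+04/3.699e+05 = 0.0399.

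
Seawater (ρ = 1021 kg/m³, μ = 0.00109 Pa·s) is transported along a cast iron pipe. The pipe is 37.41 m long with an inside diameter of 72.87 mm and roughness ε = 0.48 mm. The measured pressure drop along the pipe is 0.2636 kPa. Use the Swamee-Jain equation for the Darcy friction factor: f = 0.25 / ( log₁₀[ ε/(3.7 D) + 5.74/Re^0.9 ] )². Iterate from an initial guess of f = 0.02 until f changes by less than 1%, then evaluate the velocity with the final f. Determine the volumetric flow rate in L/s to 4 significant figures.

Q ≈ 0.6629 L/s

Rearranging Darcy-Weisbach: V = √(2·ΔP·D/(f·L·ρ)). With ε/D = 0.00048/0.07287 = 0.00659, iterate starting from f = 0.02:
  f = 0.02 → V = √(2·263.6·0.07287/(0.02·37.41·1021)) = 0.2243 m/s; Re = ρVD/μ = 1.531e+04; f → 0.03819
  f = 0.03819 → V = 0.1623 m/s; Re = 1.108e+04; f → 0.0397
  f = 0.0397 → V = 0.1592 m/s; Re = 1.086e+04; f → 0.03981
Converged (Δf/f < 1%). With the final f = 0.03981: V = √(2·263.6·0.07287/(0.03981·37.41·1021)) = 0.159 m/s.
Q = V·A = 0.159·(π/4·0.07287²) = 0.0006629 m³/s = 0.6629 L/s.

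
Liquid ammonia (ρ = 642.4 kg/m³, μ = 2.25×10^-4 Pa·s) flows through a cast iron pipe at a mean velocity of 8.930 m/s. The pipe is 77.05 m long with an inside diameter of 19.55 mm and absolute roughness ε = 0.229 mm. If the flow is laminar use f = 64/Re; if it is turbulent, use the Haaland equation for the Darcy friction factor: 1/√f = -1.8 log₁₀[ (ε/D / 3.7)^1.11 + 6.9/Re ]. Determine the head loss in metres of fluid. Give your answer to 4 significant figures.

h_f ≈ 643.9 m

Reynolds number Re = ρVD/μ = 642.4 · 8.93 · 0.01955 / 0.000225 = 4.984e+05.
Re > 4000 → turbulent. Relative roughness ε/D = 0.000229/0.01955 = 0.0117. Haaland: 1/√f = -1.8 log₁₀[(0.0117/3.7)^1.11 + 6.9/4.984e+05] = -1.8 log₁₀[0.00168 + 1.38e-05] = 4.988, so f = 0.0402.
Darcy-Weisbach: ΔP = f(L/D)(ρV²/2) = 0.0402·(77.05/0.01955)·(642.4·8.93²/2) = 0.0402·3941·2.561e+04 = 4.058e+06 Pa.
Head loss h_f = ΔP/(ρg) = 4.058e+06/(642.4·9.81) = 643.9 m.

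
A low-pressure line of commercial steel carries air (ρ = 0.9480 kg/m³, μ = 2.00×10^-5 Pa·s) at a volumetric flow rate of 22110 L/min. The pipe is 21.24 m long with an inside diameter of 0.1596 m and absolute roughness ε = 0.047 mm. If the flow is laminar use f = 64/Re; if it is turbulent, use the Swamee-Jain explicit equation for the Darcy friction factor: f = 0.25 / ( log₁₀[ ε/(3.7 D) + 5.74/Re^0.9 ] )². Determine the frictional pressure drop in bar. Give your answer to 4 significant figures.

Q = 22110 L/min = 22110/60000 = 0.3685 m³/s.
Cross-sectional area A = πD²/4 = π(0.1596)²/4 = 0.02001 m²; mean velocity V = Q/A = 0.3685/0.02001 = 18.42 m/s.
Reynolds number Re = ρVD/μ = 0.948 · 18.42 · 0.1596 / 2e-05 = 1.393e+05.
Re > 4000 → turbulent. Relative roughness ε/D = 4.7e-05/0.1596 = 0.000294. Swamee-Jain: f = 0.25/(log₁₀[0.000294/3.7 + 5.74/1.393e+05^0.9])² = 0.25/(log₁₀[7.96e-05 + 0.000135])² = 0.25/(-3.669)² = 0.01857.
Darcy-Weisbach: ΔP = f(L/D)(ρV²/2) = 0.01857·(21.24/0.1596)·(0.948·18.42²/2) = 0.01857·133.1·160.8 = 397.5 Pa.
ΔP = 397.5 Pa = 0.003975 bar.

ΔP ≈ 0.003975 bar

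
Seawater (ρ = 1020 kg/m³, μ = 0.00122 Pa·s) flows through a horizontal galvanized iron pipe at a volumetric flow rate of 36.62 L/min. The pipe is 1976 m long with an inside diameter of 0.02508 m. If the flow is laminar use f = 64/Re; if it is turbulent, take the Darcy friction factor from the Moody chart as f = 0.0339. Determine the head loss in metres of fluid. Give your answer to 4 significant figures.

h_f ≈ 207.8 m

Q = 36.62 L/min = 36.62/60000 = 0.0006103 m³/s.
Cross-sectional area A = πD²/4 = π(0.02508)²/4 = 0.000494 m²; mean velocity V = Q/A = 0.0006103/0.000494 = 1.235 m/s.
Reynolds number Re = ρVD/μ = 1020 · 1.235 · 0.02508 / 0.00122 = 2.591e+04.
Re > 4000 → turbulent; use the Moody-chart value f = 0.0339.
Darcy-Weisbach: ΔP = f(L/D)(ρV²/2) = 0.0339·(1976/0.02508)·(1020·1.235²/2) = 0.0339·7.879e+04·778.4 = 2.079e+06 Pa.
Head loss h_f = ΔP/(ρg) = 2.079e+06/(1020·9.81) = 207.8 m.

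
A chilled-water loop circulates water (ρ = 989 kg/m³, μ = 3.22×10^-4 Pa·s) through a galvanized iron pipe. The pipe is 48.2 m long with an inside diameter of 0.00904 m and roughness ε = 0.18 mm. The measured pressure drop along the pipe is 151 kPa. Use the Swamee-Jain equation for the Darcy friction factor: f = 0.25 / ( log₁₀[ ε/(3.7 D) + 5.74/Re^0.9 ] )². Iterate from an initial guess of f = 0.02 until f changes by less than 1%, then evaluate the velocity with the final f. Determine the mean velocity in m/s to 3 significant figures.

Rearranging Darcy-Weisbach: V = √(2·ΔP·D/(f·L·ρ)). With ε/D = 0.00018/0.00904 = 0.0199, iterate starting from f = 0.02:
  f = 0.02 → V = √(2·1.51e+05·0.00904/(0.02·48.2·989)) = 1.692 m/s; Re = ρVD/μ = 4.699e+04; f → 0.04978
  f = 0.04978 → V = 1.073 m/s; Re = 2.978e+04; f → 0.05038
  f = 0.05038 → V = 1.066 m/s; Re = 2.96e+04; f → 0.05039
Converged (Δf/f < 1%). With the final f = 0.05039: V = √(2·1.51e+05·0.00904/(0.05039·48.2·989)) = 1.066 m/s.

V ≈ 1.07 m/s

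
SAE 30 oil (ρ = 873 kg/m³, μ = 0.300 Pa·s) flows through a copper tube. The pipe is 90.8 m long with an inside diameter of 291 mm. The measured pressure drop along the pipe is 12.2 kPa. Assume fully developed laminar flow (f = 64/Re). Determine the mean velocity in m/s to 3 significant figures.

For laminar flow, f = 64/Re with Re = ρVD/μ, so Darcy-Weisbach reduces to ΔP = 32μLV/D². Solving for V: V = ΔP·D²/(32μL) = 1.22e+04·(0.291)²/(32·0.3·90.8) = 1.185 m/s.
Check: Re = ρVD/μ = 873·1.185·0.291/0.3 = 1004 < 2300, so the laminar assumption holds.

V ≈ 1.19 m/s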